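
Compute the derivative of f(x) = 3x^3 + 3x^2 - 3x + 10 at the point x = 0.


Differentiate f(x) = 3x^3 + 3x^2 - 3x + 10 term by term:
f'(x) = 9x^2 + 6x - 3
Substitute x = 0:
f'(0) = 9 * 0^2 + 6 * 0 - 3
= 0 + 0 - 3
= -3

-3


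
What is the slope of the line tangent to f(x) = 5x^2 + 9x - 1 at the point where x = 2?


The slope of the tangent line equals f'(x) at the point.
f(x) = 5x^2 + 9x - 1
f'(x) = 10x + 9
At x = 2:
f'(2) = 10 * 2 + 9
= 20 + 9
= 29

29


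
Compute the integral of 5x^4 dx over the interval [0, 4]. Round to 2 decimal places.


Find the antiderivative of 5x^4:
F(x) = 5/5 * x^5
Apply the Fundamental Theorem of Calculus:
F(4) - F(0)
= 5/5 * 4^5 - 5/5 * 0^5
= 5/5 * (1024 - 0)
= 5/5 * 1024
= 1024 = 1024.00

1024.00


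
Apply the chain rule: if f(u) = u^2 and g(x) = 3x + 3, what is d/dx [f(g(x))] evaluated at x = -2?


Using the chain rule: (f(g(x)))' = f'(g(x)) * g'(x)
First, find g(-2):
g(-2) = 3 * (-2) + 3 = -3
Next, f'(u) = 2u
And g'(x) = 3
So f'(g(-2)) * g'(-2)
= 2 * (-3) * 3
= -18

-18


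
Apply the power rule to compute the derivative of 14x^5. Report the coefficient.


We apply the power rule: d/dx [ax^n] = a*n * x^(n-1)
d/dx [14x^5]
= 14 * 5 * x^(5-1)
= 70x^4
The coefficient is 70

70


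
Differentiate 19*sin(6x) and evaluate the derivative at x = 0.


Apply the chain rule to differentiate 19*sin(6x):
d/dx [19*sin(6x)]
= 19 * cos(6x) * d/dx(6x)
= 19 * 6 * cos(6x)
= 114 * cos(6x)
Evaluate at x = 0:
= 114 * cos(0)
= 114 * 1
= 114

114


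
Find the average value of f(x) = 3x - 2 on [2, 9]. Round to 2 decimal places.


Average value = 1/(b-a) * integral from a to b of f(x) dx
First compute the integral of 3x - 2:
F(x) = (3/2)x^2 - 2x
F(9) = 3/2 * 81 - 2 * 9 = 207/2
F(2) = 3/2 * 4 - 2 * 2 = 2
Integral = 207/2 - 2 = 203/2
Average = (203/2) / (9 - 2) = (203/2) / 7
= 29/2 = 14.50

14.50


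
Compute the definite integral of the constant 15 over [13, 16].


The integral of a constant k over [a, b] equals k * (b - a).
integral from 13 to 16 of 15 dx
= 15 * (16 - 13)
= 15 * 3
= 45

45


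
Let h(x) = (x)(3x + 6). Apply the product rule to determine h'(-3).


Let u(x) = x and v(x) = 3x + 6
u'(x) = 1
v'(x) = 3
Product rule: h'(x) = u'(x)*v(x) + u(x)*v'(x)
= 1 * (3x + 6) + (x) * 3
At x = -3:
u(-3) = 1 * (-3) + 0 = -3
v(-3) = 3 * (-3) + 6 = -3
h'(-3) = 1 * (-3) + (-3) * 3
= -3 - 9
= -12

-12


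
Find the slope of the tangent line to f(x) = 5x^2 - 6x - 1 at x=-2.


The slope of the tangent line equals f'(x) at the point.
f(x) = 5x^2 - 6x - 1
f'(x) = 10x - 6
At x = -2:
f'(-2) = 10 * (-2) - 6
= -20 - 6
= -26

-26


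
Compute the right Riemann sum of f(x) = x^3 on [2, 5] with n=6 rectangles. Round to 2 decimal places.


Right Riemann sum uses right endpoints of each subinterval.
Interval: [2, 5], n = 6
dx = (5 - 2) / 6 = 1/2
Right endpoints: [5/2, 3, 7/2, 4, 9/2, 5]
f values: [125/8, 27, 343/8, 64, 729/8, 125]
Sum = dx * (sum of f values)
= 1/2 * 2925/8
= 2925/16 ≈ 182.81

182.81


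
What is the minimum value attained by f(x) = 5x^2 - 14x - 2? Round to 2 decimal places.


For a quadratic f(x) = ax^2 + bx + c with a > 0, the minimum is at the vertex.
Vertex x-coordinate: x = -b/(2a)
x = -(-14) / (2 * 5)
x = 14/10 = 7/5
Substitute back to find the minimum value:
f(7/5) = 5 * (7/5)^2 - 14 * (7/5) - 2
= 49/5 - 98/5 - 2
= -59/5 = -11.80

-11.80


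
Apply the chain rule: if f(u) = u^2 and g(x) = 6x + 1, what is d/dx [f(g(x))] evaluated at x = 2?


Using the chain rule: (f(g(x)))' = f'(g(x)) * g'(x)
First, find g(2):
g(2) = 6 * 2 + 1 = 13
Next, f'(u) = 2u
And g'(x) = 6
So f'(g(2)) * g'(2)
= 2 * 13 * 6
= 156

156


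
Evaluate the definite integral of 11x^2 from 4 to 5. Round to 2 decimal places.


Find the antiderivative of 11x^2:
F(x) = 11/3 * x^3
Apply the Fundamental Theorem of Calculus:
F(5) - F(4)
= 11/3 * 5^3 - 11/3 * 4^3
= 11/3 * (125 - 64)
= 11/3 * 61
= 671/3 ≈ 223.67

223.67


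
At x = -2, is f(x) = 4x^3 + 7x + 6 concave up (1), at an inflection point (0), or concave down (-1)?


Concavity is determined by the sign of f''(x).
f(x) = 4x^3 + 7x + 6
f'(x) = 12x^2 + 7
f''(x) = 24x
f''(-2) = 24 * (-2) + 0
= -48 + 0
= -48
Since f''(-2) < 0, the function is concave down (-1)

-1


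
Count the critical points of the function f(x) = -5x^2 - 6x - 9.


Find where f'(x) = 0:
f'(x) = -10x - 6
Set f'(x) = 0:
-10x - 6 = 0
x = 6 / (-10) = -3/5
This is a linear equation in x, so there is exactly one solution.
Number of critical points: 1

1


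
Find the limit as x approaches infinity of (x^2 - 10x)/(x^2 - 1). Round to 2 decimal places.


For limits at infinity with equal-degree polynomials,
we compare leading coefficients.
Numerator leading term: x^2
Denominator leading term: x^2
Divide both by x^2:
lim = (1 - 10/x) / (1 - 1/x^2)
As x -> infinity, the 1/x and 1/x^2 terms vanish:
= 1/1 = 1 = 1.00

1.00


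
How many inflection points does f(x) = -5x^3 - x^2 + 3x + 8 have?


Inflection points occur where f''(x) = 0 and concavity changes.
f(x) = -5x^3 - x^2 + 3x + 8
f'(x) = -15x^2 - 2x + 3
f''(x) = -30x - 2
Set f''(x) = 0:
-30x - 2 = 0
x = 2 / (-30) = -1/15
Since f''(x) is linear (degree 1), it changes sign at this point.
Therefore there is exactly 1 inflection point.

1


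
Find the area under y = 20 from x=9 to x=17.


The area under a constant function y = 20 is a rectangle.
Width = 17 - 9 = 8
Height = 20
Area = width * height
= 8 * 20
= 160

160


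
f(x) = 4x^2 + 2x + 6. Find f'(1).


Differentiate term by term using power and sum rules:
f(x) = 4x^2 + 2x + 6
f'(x) = 8x + 2
Substitute x = 1:
f'(1) = 8 * 1 + 2
= 8 + 2
= 10

10


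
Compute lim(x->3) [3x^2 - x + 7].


Since polynomials are continuous, we use direct substitution.
lim(x->3) of 3x^2 - x + 7
= 3 * 3^2 - 1 * 3 + 7
= 27 - 3 + 7
= 31

31


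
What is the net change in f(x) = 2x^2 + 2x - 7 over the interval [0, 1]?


Net change = f(b) - f(a)
f(x) = 2x^2 + 2x - 7
Compute f(1):
f(1) = 2 * 1^2 + 2 * 1 - 7
= 2 + 2 - 7
= -3
Compute f(0):
f(0) = 2 * 0^2 + 2 * 0 - 7
= 0 + 0 - 7
= -7
Net change = -3 - (-7) = 4

4


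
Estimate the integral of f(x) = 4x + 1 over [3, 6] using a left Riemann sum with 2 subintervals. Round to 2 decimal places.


Left Riemann sum uses left endpoints of each subinterval.
Interval: [3, 6], n = 2
dx = (6 - 3) / 2 = 3/2
Left endpoints: [3, 9/2]
f values: [13, 19]
Sum = dx * (sum of f values)
= 3/2 * 32
= 48 = 48.00

48.00


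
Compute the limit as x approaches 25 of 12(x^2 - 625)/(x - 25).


Direct substitution gives 0/0, so we factor the numerator.
Factor: 12(x^2 - 625) = 12 * (x - 25)(x + 25)
Cancel the common factor (x - 25):
12(x^2 - 625)/(x - 25) = 12 * (x + 25)
Now substitute x = 25:
= 12 * (25 + 25) = 600

600


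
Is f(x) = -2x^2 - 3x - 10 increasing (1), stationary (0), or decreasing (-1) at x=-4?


Compute f'(x) to determine behavior:
f'(x) = -4x - 3
f'(-4) = -4 * (-4) - 3
= 16 - 3
= 13
Since f'(-4) > 0, the function is increasing (1)

1


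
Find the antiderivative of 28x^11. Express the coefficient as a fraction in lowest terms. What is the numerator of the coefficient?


Apply the power rule for integration:
integral of ax^n dx = a/(n+1) * x^(n+1) + C
integral of 28x^11 dx
= 28/12 * x^12 + C
= 7/3 * x^12 + C
The coefficient in lowest terms is 7/3, and its numerator is 7

7


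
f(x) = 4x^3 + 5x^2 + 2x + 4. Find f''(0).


First derivative:
f'(x) = 12x^2 + 10x + 2
Second derivative:
f''(x) = 24x + 10
Substitute x = 0:
f''(0) = 24 * 0 + 10
= 0 + 10
= 10

10


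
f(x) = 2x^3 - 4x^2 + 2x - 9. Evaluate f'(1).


Differentiate f(x) = 2x^3 - 4x^2 + 2x - 9 term by term:
f'(x) = 6x^2 - 8x + 2
Substitute x = 1:
f'(1) = 6 * 1^2 - 8 * 1 + 2
= 6 - 8 + 2
= 0

0


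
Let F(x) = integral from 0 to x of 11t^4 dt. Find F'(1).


By the Fundamental Theorem of Calculus (Part 1):
If F(x) = integral from 0 to x of f(t) dt, then F'(x) = f(x)
Here f(t) = 11t^4
So F'(x) = 11x^4
Evaluate at x = 1:
F'(1) = 11 * 1^4
= 11 * 1
= 11

11


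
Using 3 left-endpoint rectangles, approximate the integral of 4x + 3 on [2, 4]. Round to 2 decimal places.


Left Riemann sum uses left endpoints of each subinterval.
Interval: [2, 4], n = 3
dx = (4 - 2) / 3 = 2/3
Left endpoints: [2, 8/3, 10/3]
f values: [11, 41/3, 49/3]
Sum = dx * (sum of f values)
= 2/3 * 41
= 82/3 ≈ 27.33

27.33


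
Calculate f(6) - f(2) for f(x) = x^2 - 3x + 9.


Net change = f(b) - f(a)
f(x) = x^2 - 3x + 9
Compute f(6):
f(6) = 1 * 6^2 - 3 * 6 + 9
= 36 - 18 + 9
= 27
Compute f(2):
f(2) = 1 * 2^2 - 3 * 2 + 9
= 4 - 6 + 9
= 7
Net change = 27 - 7 = 20

20


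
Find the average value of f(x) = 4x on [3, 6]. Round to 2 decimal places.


Average value = 1/(b-a) * integral from a to b of f(x) dx
First compute the integral of 4x:
F(x) = 2x^2
F(6) = 2 * 36 + 0 * 6 = 72
F(3) = 2 * 9 + 0 * 3 = 18
Integral = 72 - 18 = 54
Average = 54 / (6 - 3) = 54 / 3
= 18 = 18.00

18.00


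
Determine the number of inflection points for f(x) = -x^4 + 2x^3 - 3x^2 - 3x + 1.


Inflection points occur where f''(x) = 0 and concavity changes.
f(x) = -x^4 + 2x^3 - 3x^2 - 3x + 1
f'(x) = -4x^3 + 6x^2 - 6x - 3
f''(x) = -12x^2 + 12x - 6
This is a quadratic in x. Use the discriminant to count real roots.
Discriminant = (12)^2 - 4 * (-12) * (-6)
= 144 - 288
= -144
Since discriminant < 0, f''(x) = 0 has no real solutions.
Number of inflection points: 0

0


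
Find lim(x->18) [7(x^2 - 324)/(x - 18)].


Direct substitution gives 0/0, so we factor the numerator.
Factor: 7(x^2 - 324) = 7 * (x - 18)(x + 18)
Cancel the common factor (x - 18):
7(x^2 - 324)/(x - 18) = 7 * (x + 18)
Now substitute x = 18:
= 7 * (18 + 18) = 252

252


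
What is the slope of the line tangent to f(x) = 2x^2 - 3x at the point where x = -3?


The slope of the tangent line equals f'(x) at the point.
f(x) = 2x^2 - 3x
f'(x) = 4x - 3
At x = -3:
f'(-3) = 4 * (-3) - 3
= -12 - 3
= -15

-15


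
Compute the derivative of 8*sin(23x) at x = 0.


Apply the chain rule to differentiate 8*sin(23x):
d/dx [8*sin(23x)]
= 8 * cos(23x) * d/dx(23x)
= 8 * 23 * cos(23x)
= 184 * cos(23x)
Evaluate at x = 0:
= 184 * cos(0)
= 184 * 1
= 184

184


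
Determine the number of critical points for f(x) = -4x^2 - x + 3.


Find where f'(x) = 0:
f'(x) = -8x - 1
Set f'(x) = 0:
-8x - 1 = 0
x = 1 / (-8) = -1/8
This is a linear equation in x, so there is exactly one solution.
Number of critical points: 1

1


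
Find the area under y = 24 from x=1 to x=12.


The area under a constant function y = 24 is a rectangle.
Width = 12 - 1 = 11
Height = 24
Area = width * height
= 11 * 24
= 264

264


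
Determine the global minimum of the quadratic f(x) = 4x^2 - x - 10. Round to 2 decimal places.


For a quadratic f(x) = ax^2 + bx + c with a > 0, the minimum is at the vertex.
Vertex x-coordinate: x = -b/(2a)
x = -(-1) / (2 * 4)
x = 1/8
Substitute back to find the minimum value:
f(1/8) = 4 * (1/8)^2 - 1 * (1/8) - 10
= 1/16 - 1/8 - 10
= -161/16 ≈ -10.06

-10.06


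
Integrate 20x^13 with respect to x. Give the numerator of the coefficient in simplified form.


Apply the power rule for integration:
integral of ax^n dx = a/(n+1) * x^(n+1) + C
integral of 20x^13 dx
= 20/14 * x^14 + C
= 10/7 * x^14 + C
The coefficient in lowest terms is 10/7, and its numerator is 10

10


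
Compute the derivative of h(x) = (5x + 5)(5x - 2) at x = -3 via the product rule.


Let u(x) = 5x + 5 and v(x) = 5x - 2
u'(x) = 5
v'(x) = 5
Product rule: h'(x) = u'(x)*v(x) + u(x)*v'(x)
= 5 * (5x - 2) + (5x + 5) * 5
At x = -3:
u(-3) = 5 * (-3) + 5 = -10
v(-3) = 5 * (-3) - 2 = -17
h'(-3) = 5 * (-17) + (-10) * 5
= -85 - 50
= -135

-135


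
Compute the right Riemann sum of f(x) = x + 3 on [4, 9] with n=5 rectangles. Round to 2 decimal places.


Right Riemann sum uses right endpoints of each subinterval.
Interval: [4, 9], n = 5
dx = (9 - 4) / 5 = 1
Right endpoints: [5, 6, 7, 8, 9]
f values: [8, 9, 10, 11, 12]
Sum = dx * (sum of f values)
= 1 * 50
= 50 = 50.00

50.00


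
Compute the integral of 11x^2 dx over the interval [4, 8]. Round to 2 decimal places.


Find the antiderivative of 11x^2:
F(x) = 11/3 * x^3
Apply the Fundamental Theorem of Calculus:
F(8) - F(4)
= 11/3 * 8^3 - 11/3 * 4^3
= 11/3 * (512 - 64)
= 11/3 * 448
= 4928/3 ≈ 1642.67

1642.67


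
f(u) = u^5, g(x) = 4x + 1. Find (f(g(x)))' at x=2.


Using the chain rule: (f(g(x)))' = f'(g(x)) * g'(x)
First, find g(2):
g(2) = 4 * 2 + 1 = 9
Next, f'(u) = 5u^4
And g'(x) = 4
So f'(g(2)) * g'(2)
= 5 * 9^4 * 4
= 5 * 6561 * 4
= 131220

131220


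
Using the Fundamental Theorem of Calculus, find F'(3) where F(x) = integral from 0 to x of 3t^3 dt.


By the Fundamental Theorem of Calculus (Part 1):
If F(x) = integral from 0 to x of f(t) dt, then F'(x) = f(x)
Here f(t) = 3t^3
So F'(x) = 3x^3
Evaluate at x = 3:
F'(3) = 3 * 3^3
= 3 * 27
= 81

81


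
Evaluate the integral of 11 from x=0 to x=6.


The integral of a constant k over [a, b] equals k * (b - a).
integral from 0 to 6 of 11 dx
= 11 * (6 - 0)
= 11 * 6
= 66

66


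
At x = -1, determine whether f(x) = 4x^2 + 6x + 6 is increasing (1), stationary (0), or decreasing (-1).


Compute f'(x) to determine behavior:
f'(x) = 8x + 6
f'(-1) = 8 * (-1) + 6
= -8 + 6
= -2
Since f'(-1) < 0, the function is decreasing (-1)

-1


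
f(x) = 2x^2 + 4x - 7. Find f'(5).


Differentiate term by term using power and sum rules:
f(x) = 2x^2 + 4x - 7
f'(x) = 4x + 4
Substitute x = 5:
f'(5) = 4 * 5 + 4
= 20 + 4
= 24

24


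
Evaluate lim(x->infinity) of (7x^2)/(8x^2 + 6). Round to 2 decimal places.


For limits at infinity with equal-degree polynomials,
we compare leading coefficients.
Numerator leading term: 7x^2
Denominator leading term: 8x^2
Divide both by x^2:
lim = (7) / (8 + 6/x^2)
As x -> infinity, the 1/x and 1/x^2 terms vanish:
= 7/8 ≈ 0.88

0.88


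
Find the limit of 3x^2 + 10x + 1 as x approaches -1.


Since polynomials are continuous, we use direct substitution.
lim(x->-1) of 3x^2 + 10x + 1
= 3 * (-1)^2 + 10 * (-1) + 1
= 3 - 10 + 1
= -6

-6


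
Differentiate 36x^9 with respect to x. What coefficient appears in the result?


We apply the power rule: d/dx [ax^n] = a*n * x^(n-1)
d/dx [36x^9]
= 36 * 9 * x^(9-1)
= 324x^8
The coefficient is 324

324


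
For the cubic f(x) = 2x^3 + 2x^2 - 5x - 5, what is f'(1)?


Differentiate f(x) = 2x^3 + 2x^2 - 5x - 5 term by term:
f'(x) = 6x^2 + 4x - 5
Substitute x = 1:
f'(1) = 6 * 1^2 + 4 * 1 - 5
= 6 + 4 - 5
= 5

5


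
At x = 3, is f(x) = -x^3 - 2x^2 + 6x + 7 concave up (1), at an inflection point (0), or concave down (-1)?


Concavity is determined by the sign of f''(x).
f(x) = -x^3 - 2x^2 + 6x + 7
f'(x) = -3x^2 - 4x + 6
f''(x) = -6x - 4
f''(3) = -6 * 3 - 4
= -18 - 4
= -22
Since f''(3) < 0, the function is concave down (-1)

-1


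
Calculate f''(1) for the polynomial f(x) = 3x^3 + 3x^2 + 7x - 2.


First derivative:
f'(x) = 9x^2 + 6x + 7
Second derivative:
f''(x) = 18x + 6
Substitute x = 1:
f''(1) = 18 * 1 + 6
= 18 + 6
= 24

24


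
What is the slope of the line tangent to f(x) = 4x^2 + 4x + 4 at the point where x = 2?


The slope of the tangent line equals f'(x) at the point.
f(x) = 4x^2 + 4x + 4
f'(x) = 8x + 4
At x = 2:
f'(2) = 8 * 2 + 4
= 16 + 4
= 20

20


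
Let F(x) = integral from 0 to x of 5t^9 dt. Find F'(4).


By the Fundamental Theorem of Calculus (Part 1):
If F(x) = integral from 0 to x of f(t) dt, then F'(x) = f(x)
Here f(t) = 5t^9
So F'(x) = 5x^9
Evaluate at x = 4:
F'(4) = 5 * 4^9
= 5 * 262144
= 1310720

1310720


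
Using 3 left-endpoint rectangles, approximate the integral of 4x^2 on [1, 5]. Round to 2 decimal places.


Left Riemann sum uses left endpoints of each subinterval.
Interval: [1, 5], n = 3
dx = (5 - 1) / 3 = 4/3
Left endpoints: [1, 7/3, 11/3]
f values: [4, 196/9, 484/9]
Sum = dx * (sum of f values)
= 4/3 * 716/9
= 2864/27 ≈ 106.07

106.07


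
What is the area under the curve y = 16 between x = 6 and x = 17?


The area under a constant function y = 16 is a rectangle.
Width = 17 - 6 = 11
Height = 16
Area = width * height
= 11 * 16
= 176

176


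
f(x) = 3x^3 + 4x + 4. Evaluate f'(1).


Differentiate f(x) = 3x^3 + 4x + 4 term by term:
f'(x) = 9x^2 + 4
Substitute x = 1:
f'(1) = 9 * 1^2 + 0 * 1 + 4
= 9 + 0 + 4
= 13

13


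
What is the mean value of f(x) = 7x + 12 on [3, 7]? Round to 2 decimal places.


Average value = 1/(b-a) * integral from a to b of f(x) dx
First compute the integral of 7x + 12:
F(x) = (7/2)x^2 + 12x
F(7) = 7/2 * 49 + 12 * 7 = 511/2
F(3) = 7/2 * 9 + 12 * 3 = 135/2
Integral = 511/2 - 135/2 = 188
Average = 188 / (7 - 3) = 188 / 4
= 47 = 47.00

47.00


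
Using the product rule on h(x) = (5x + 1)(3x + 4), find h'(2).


Let u(x) = 5x + 1 and v(x) = 3x + 4
u'(x) = 5
v'(x) = 3
Product rule: h'(x) = u'(x)*v(x) + u(x)*v'(x)
= 5 * (3x + 4) + (5x + 1) * 3
At x = 2:
u(2) = 5 * 2 + 1 = 11
v(2) = 3 * 2 + 4 = 10
h'(2) = 5 * 10 + 11 * 3
= 50 + 33
= 83

83


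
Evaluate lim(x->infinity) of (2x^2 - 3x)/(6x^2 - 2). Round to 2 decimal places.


For limits at infinity with equal-degree polynomials,
we compare leading coefficients.
Numerator leading term: 2x^2
Denominator leading term: 6x^2
Divide both by x^2:
lim = (2 - 3/x) / (6 - 2/x^2)
As x -> infinity, the 1/x and 1/x^2 terms vanish:
= 2/6 = 1/3 ≈ 0.33

0.33


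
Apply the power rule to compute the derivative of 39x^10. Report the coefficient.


We apply the power rule: d/dx [ax^n] = a*n * x^(n-1)
d/dx [39x^10]
= 39 * 10 * x^(10-1)
= 390x^9
The coefficient is 390

390


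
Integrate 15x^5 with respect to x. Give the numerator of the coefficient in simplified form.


Apply the power rule for integration:
integral of ax^n dx = a/(n+1) * x^(n+1) + C
integral of 15x^5 dx
= 15/6 * x^6 + C
= 5/2 * x^6 + C
The coefficient in lowest terms is 5/2, and its numerator is 5

5


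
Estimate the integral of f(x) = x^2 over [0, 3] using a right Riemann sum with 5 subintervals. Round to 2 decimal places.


Right Riemann sum uses right endpoints of each subinterval.
Interval: [0, 3], n = 5
dx = (3 - 0) / 5 = 3/5
Right endpoints: [3/5, 6/5, 9/5, 12/5, 3]
f values: [9/25, 36/25, 81/25, 144/25, 9]
Sum = dx * (sum of f values)
= 3/5 * 99/5
= 297/25 = 11.88

11.88


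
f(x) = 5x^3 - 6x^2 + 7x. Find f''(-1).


First derivative:
f'(x) = 15x^2 - 12x + 7
Second derivative:
f''(x) = 30x - 12
Substitute x = -1:
f''(-1) = 30 * (-1) - 12
= -30 - 12
= -42

-42


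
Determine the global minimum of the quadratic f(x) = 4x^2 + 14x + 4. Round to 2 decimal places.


For a quadratic f(x) = ax^2 + bx + c with a > 0, the minimum is at the vertex.
Vertex x-coordinate: x = -b/(2a)
x = -(14) / (2 * 4)
x = -14/8 = -7/4
Substitute back to find the minimum value:
f(-7/4) = 4 * (-7/4)^2 + 14 * (-7/4) + 4
= 49/4 - 49/2 + 4
= -33/4 = -8.25

-8.25


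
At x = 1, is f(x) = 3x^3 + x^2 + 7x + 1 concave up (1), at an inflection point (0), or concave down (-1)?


Concavity is determined by the sign of f''(x).
f(x) = 3x^3 + x^2 + 7x + 1
f'(x) = 9x^2 + 2x + 7
f''(x) = 18x + 2
f''(1) = 18 * 1 + 2
= 18 + 2
= 20
Since f''(1) > 0, the function is concave up (1)

1


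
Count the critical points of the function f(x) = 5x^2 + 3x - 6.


Find where f'(x) = 0:
f'(x) = 10x + 3
Set f'(x) = 0:
10x + 3 = 0
x = -3 / 10 = -3/10
This is a linear equation in x, so there is exactly one solution.
Number of critical points: 1

1


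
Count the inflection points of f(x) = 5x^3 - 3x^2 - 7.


Inflection points occur where f''(x) = 0 and concavity changes.
f(x) = 5x^3 - 3x^2 - 7
f'(x) = 15x^2 - 6x
f''(x) = 30x - 6
Set f''(x) = 0:
30x - 6 = 0
x = 6 / 30 = 1/5
Since f''(x) is linear (degree 1), it changes sign at this point.
Therefore there is exactly 1 inflection point.

1


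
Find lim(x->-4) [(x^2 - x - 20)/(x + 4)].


Direct substitution gives 0/0, so we factor the numerator.
Factor: (x^2 - x - 20) = (x + 4)(x - 5)
Cancel the common factor (x + 4):
(x^2 - x - 20)/(x + 4) = (x - 5)
Now substitute x = -4:
= (-4) - (5) = -9

-9


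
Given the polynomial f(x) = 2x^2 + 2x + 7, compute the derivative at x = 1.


Differentiate term by term using power and sum rules:
f(x) = 2x^2 + 2x + 7
f'(x) = 4x + 2
Substitute x = 1:
f'(1) = 4 * 1 + 2
= 4 + 2
= 6

6


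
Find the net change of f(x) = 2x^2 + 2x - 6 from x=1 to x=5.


Net change = f(b) - f(a)
f(x) = 2x^2 + 2x - 6
Compute f(5):
f(5) = 2 * 5^2 + 2 * 5 - 6
= 50 + 10 - 6
= 54
Compute f(1):
f(1) = 2 * 1^2 + 2 * 1 - 6
= 2 + 2 - 6
= -2
Net change = 54 - (-2) = 56

56


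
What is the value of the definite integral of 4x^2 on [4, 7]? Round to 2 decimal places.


Find the antiderivative of 4x^2:
F(x) = 4/3 * x^3
Apply the Fundamental Theorem of Calculus:
F(7) - F(4)
= 4/3 * 7^3 - 4/3 * 4^3
= 4/3 * (343 - 64)
= 4/3 * 279
= 372 = 372.00

372.00


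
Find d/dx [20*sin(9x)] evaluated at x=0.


Apply the chain rule to differentiate 20*sin(9x):
d/dx [20*sin(9x)]
= 20 * cos(9x) * d/dx(9x)
= 20 * 9 * cos(9x)
= 180 * cos(9x)
Evaluate at x = 0:
= 180 * cos(0)
= 180 * 1
= 180

180


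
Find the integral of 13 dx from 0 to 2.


The integral of a constant k over [a, b] equals k * (b - a).
integral from 0 to 2 of 13 dx
= 13 * (2 - 0)
= 13 * 2
= 26

26


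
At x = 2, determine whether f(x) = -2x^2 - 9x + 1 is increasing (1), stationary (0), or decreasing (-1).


Compute f'(x) to determine behavior:
f'(x) = -4x - 9
f'(2) = -4 * 2 - 9
= -8 - 9
= -17
Since f'(2) < 0, the function is decreasing (-1)

-1


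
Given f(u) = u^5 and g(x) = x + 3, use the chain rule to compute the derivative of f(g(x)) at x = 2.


Using the chain rule: (f(g(x)))' = f'(g(x)) * g'(x)
First, find g(2):
g(2) = 1 * 2 + 3 = 5
Next, f'(u) = 5u^4
And g'(x) = 1
So f'(g(2)) * g'(2)
= 5 * 5^4 * 1
= 5 * 625 * 1
= 3125

3125


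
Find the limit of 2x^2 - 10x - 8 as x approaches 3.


Since polynomials are continuous, we use direct substitution.
lim(x->3) of 2x^2 - 10x - 8
= 2 * 3^2 - 10 * 3 - 8
= 18 - 30 - 8
= -20

-20


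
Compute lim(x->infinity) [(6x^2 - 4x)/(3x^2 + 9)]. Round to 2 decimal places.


For limits at infinity with equal-degree polynomials,
we compare leading coefficients.
Numerator leading term: 6x^2
Denominator leading term: 3x^2
Divide both by x^2:
lim = (6 - 4/x) / (3 + 9/x^2)
As x -> infinity, the 1/x and 1/x^2 terms vanish:
= 6/3 = 2 = 2.00

2.00


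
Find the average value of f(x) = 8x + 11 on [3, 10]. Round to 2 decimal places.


Average value = 1/(b-a) * integral from a to b of f(x) dx
First compute the integral of 8x + 11:
F(x) = 4x^2 + 11x
F(10) = 4 * 100 + 11 * 10 = 510
F(3) = 4 * 9 + 11 * 3 = 69
Integral = 510 - 69 = 441
Average = 441 / (10 - 3) = 441 / 7
= 63 = 63.00

63.00


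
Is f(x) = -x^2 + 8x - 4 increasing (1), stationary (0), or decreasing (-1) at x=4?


Compute f'(x) to determine behavior:
f'(x) = -2x + 8
f'(4) = -2 * 4 + 8
= -8 + 8
= 0
Since f'(4) = 0, the function is stationary (0)

0


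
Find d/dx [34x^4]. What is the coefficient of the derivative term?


We apply the power rule: d/dx [ax^n] = a*n * x^(n-1)
d/dx [34x^4]
= 34 * 4 * x^(4-1)
= 136x^3
The coefficient is 136

136


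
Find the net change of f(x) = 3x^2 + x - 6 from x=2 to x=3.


Net change = f(b) - f(a)
f(x) = 3x^2 + x - 6
Compute f(3):
f(3) = 3 * 3^2 + 1 * 3 - 6
= 27 + 3 - 6
= 24
Compute f(2):
f(2) = 3 * 2^2 + 1 * 2 - 6
= 12 + 2 - 6
= 8
Net change = 24 - 8 = 16

16


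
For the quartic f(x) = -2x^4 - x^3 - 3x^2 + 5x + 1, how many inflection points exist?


Inflection points occur where f''(x) = 0 and concavity changes.
f(x) = -2x^4 - x^3 - 3x^2 + 5x + 1
f'(x) = -8x^3 - 3x^2 - 6x + 5
f''(x) = -24x^2 - 6x - 6
This is a quadratic in x. Use the discriminant to count real roots.
Discriminant = (-6)^2 - 4 * (-24) * (-6)
= 36 - 576
= -540
Since discriminant < 0, f''(x) = 0 has no real solutions.
Number of inflection points: 0

0


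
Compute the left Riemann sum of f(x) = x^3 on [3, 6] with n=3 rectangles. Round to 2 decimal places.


Left Riemann sum uses left endpoints of each subinterval.
Interval: [3, 6], n = 3
dx = (6 - 3) / 3 = 1
Left endpoints: [3, 4, 5]
f values: [27, 64, 125]
Sum = dx * (sum of f values)
= 1 * 216
= 216 = 216.00

216.00


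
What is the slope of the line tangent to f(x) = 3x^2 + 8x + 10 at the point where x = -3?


The slope of the tangent line equals f'(x) at the point.
f(x) = 3x^2 + 8x + 10
f'(x) = 6x + 8
At x = -3:
f'(-3) = 6 * (-3) + 8
= -18 + 8
= -10

-10


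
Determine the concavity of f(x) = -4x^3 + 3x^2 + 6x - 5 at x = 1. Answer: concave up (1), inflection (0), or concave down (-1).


Concavity is determined by the sign of f''(x).
f(x) = -4x^3 + 3x^2 + 6x - 5
f'(x) = -12x^2 + 6x + 6
f''(x) = -24x + 6
f''(1) = -24 * 1 + 6
= -24 + 6
= -18
Since f''(1) < 0, the function is concave down (-1)

-1


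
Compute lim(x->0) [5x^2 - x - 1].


Since polynomials are continuous, we use direct substitution.
lim(x->0) of 5x^2 - x - 1
= 5 * 0^2 - 1 * 0 - 1
= 0 + 0 - 1
= -1

-1


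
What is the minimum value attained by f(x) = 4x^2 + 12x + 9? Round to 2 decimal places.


For a quadratic f(x) = ax^2 + bx + c with a > 0, the minimum is at the vertex.
Vertex x-coordinate: x = -b/(2a)
x = -(12) / (2 * 4)
x = -12/8 = -3/2
Substitute back to find the minimum value:
f(-3/2) = 4 * (-3/2)^2 + 12 * (-3/2) + 9
= 9 - 18 + 9
= 0 = 0.00

0.00


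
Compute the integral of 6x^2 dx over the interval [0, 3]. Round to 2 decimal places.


Find the antiderivative of 6x^2:
F(x) = 6/3 * x^3
Apply the Fundamental Theorem of Calculus:
F(3) - F(0)
= 6/3 * 3^3 - 6/3 * 0^3
= 6/3 * (27 - 0)
= 6/3 * 27
= 54 = 54.00

54.00


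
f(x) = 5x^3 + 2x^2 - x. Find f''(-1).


First derivative:
f'(x) = 15x^2 + 4x - 1
Second derivative:
f''(x) = 30x + 4
Substitute x = -1:
f''(-1) = 30 * (-1) + 4
= -30 + 4
= -26

-26


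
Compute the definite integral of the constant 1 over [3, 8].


The integral of a constant k over [a, b] equals k * (b - a).
integral from 3 to 8 of 1 dx
= 1 * (8 - 3)
= 1 * 5
= 5

5


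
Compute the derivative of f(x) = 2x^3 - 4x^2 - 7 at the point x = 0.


Differentiate f(x) = 2x^3 - 4x^2 - 7 term by term:
f'(x) = 6x^2 - 8x
Substitute x = 0:
f'(0) = 6 * 0^2 - 8 * 0 + 0
= 0 + 0 + 0
= 0

0


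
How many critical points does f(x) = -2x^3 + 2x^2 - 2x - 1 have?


Find where f'(x) = 0:
f(x) = -2x^3 + 2x^2 - 2x - 1
f'(x) = -6x^2 + 4x - 2
This is a quadratic in x. Use the discriminant to count real roots.
Discriminant = (4)^2 - 4 * (-6) * (-2)
= 16 - 48
= -32
Since discriminant < 0, f'(x) = 0 has no real solutions.
Number of critical points: 0

0


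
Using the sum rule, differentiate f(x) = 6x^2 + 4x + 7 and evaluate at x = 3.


Differentiate term by term using power and sum rules:
f(x) = 6x^2 + 4x + 7
f'(x) = 12x + 4
Substitute x = 3:
f'(3) = 12 * 3 + 4
= 36 + 4
= 40

40


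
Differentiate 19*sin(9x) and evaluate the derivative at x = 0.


Apply the chain rule to differentiate 19*sin(9x):
d/dx [19*sin(9x)]
= 19 * cos(9x) * d/dx(9x)
= 19 * 9 * cos(9x)
= 171 * cos(9x)
Evaluate at x = 0:
= 171 * cos(0)
= 171 * 1
= 171

171


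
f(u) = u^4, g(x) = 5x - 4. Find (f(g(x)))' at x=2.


Using the chain rule: (f(g(x)))' = f'(g(x)) * g'(x)
First, find g(2):
g(2) = 5 * 2 - 4 = 6
Next, f'(u) = 4u^3
And g'(x) = 5
So f'(g(2)) * g'(2)
= 4 * 6^3 * 5
= 4 * 216 * 5
= 4320

4320


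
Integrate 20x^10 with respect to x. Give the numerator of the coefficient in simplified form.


Apply the power rule for integration:
integral of ax^n dx = a/(n+1) * x^(n+1) + C
integral of 20x^10 dx
= 20/11 * x^11 + C
The coefficient in lowest terms is 20/11, and its numerator is 20

20


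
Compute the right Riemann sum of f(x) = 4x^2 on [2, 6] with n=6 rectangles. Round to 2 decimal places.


Right Riemann sum uses right endpoints of each subinterval.
Interval: [2, 6], n = 6
dx = (6 - 2) / 6 = 2/3
Right endpoints: [8/3, 10/3, 4, 14/3, 16/3, 6]
f values: [256/9, 400/9, 64, 784/9, 1024/9, 144]
Sum = dx * (sum of f values)
= 2/3 * 4336/9
= 8672/27 ≈ 321.19

321.19


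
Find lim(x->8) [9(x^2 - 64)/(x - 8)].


Direct substitution gives 0/0, so we factor the numerator.
Factor: 9(x^2 - 64) = 9 * (x - 8)(x + 8)
Cancel the common factor (x - 8):
9(x^2 - 64)/(x - 8) = 9 * (x + 8)
Now substitute x = 8:
= 9 * (8 + 8) = 144

144


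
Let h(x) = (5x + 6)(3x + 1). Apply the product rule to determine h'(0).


Let u(x) = 5x + 6 and v(x) = 3x + 1
u'(x) = 5
v'(x) = 3
Product rule: h'(x) = u'(x)*v(x) + u(x)*v'(x)
= 5 * (3x + 1) + (5x + 6) * 3
At x = 0:
u(0) = 5 * 0 + 6 = 6
v(0) = 3 * 0 + 1 = 1
h'(0) = 5 * 1 + 6 * 3
= 5 + 18
= 23

23


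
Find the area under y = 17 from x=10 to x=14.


The area under a constant function y = 17 is a rectangle.
Width = 14 - 10 = 4
Height = 17
Area = width * height
= 4 * 17
= 68

68


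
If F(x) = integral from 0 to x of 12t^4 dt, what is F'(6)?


By the Fundamental Theorem of Calculus (Part 1):
If F(x) = integral from 0 to x of f(t) dt, then F'(x) = f(x)
Here f(t) = 12t^4
So F'(x) = 12x^4
Evaluate at x = 6:
F'(6) = 12 * 6^4
= 12 * 1296
= 15552

15552


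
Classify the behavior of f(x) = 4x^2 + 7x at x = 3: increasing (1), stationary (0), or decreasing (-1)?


Compute f'(x) to determine behavior:
f'(x) = 8x + 7
f'(3) = 8 * 3 + 7
= 24 + 7
= 31
Since f'(3) > 0, the function is increasing (1)

1


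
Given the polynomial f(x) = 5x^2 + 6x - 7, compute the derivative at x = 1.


Differentiate term by term using power and sum rules:
f(x) = 5x^2 + 6x - 7
f'(x) = 10x + 6
Substitute x = 1:
f'(1) = 10 * 1 + 6
= 10 + 6
= 16

16


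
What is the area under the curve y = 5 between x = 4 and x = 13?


The area under a constant function y = 5 is a rectangle.
Width = 13 - 4 = 9
Height = 5
Area = width * height
= 9 * 5
= 45

45


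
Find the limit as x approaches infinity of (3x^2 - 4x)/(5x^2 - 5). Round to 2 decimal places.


For limits at infinity with equal-degree polynomials,
we compare leading coefficients.
Numerator leading term: 3x^2
Denominator leading term: 5x^2
Divide both by x^2:
lim = (3 - 4/x) / (5 - 5/x^2)
As x -> infinity, the 1/x and 1/x^2 terms vanish:
= 3/5 = 0.60

0.60


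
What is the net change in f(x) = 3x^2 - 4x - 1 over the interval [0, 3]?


Net change = f(b) - f(a)
f(x) = 3x^2 - 4x - 1
Compute f(3):
f(3) = 3 * 3^2 - 4 * 3 - 1
= 27 - 12 - 1
= 14
Compute f(0):
f(0) = 3 * 0^2 - 4 * 0 - 1
= 0 + 0 - 1
= -1
Net change = 14 - (-1) = 15

15


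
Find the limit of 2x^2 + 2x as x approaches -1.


Since polynomials are continuous, we use direct substitution.
lim(x->-1) of 2x^2 + 2x
= 2 * (-1)^2 + 2 * (-1) + 0
= 2 - 2 + 0
= 0

0


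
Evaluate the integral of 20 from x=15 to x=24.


The integral of a constant k over [a, b] equals k * (b - a).
integral from 15 to 24 of 20 dx
= 20 * (24 - 15)
= 20 * 9
= 180

180


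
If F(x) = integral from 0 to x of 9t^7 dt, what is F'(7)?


By the Fundamental Theorem of Calculus (Part 1):
If F(x) = integral from 0 to x of f(t) dt, then F'(x) = f(x)
Here f(t) = 9t^7
So F'(x) = 9x^7
Evaluate at x = 7:
F'(7) = 9 * 7^7
= 9 * 823543
= 7411887

7411887


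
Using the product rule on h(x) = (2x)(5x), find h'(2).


Let u(x) = 2x and v(x) = 5x
u'(x) = 2
v'(x) = 5
Product rule: h'(x) = u'(x)*v(x) + u(x)*v'(x)
= 2 * (5x) + (2x) * 5
At x = 2:
u(2) = 2 * 2 + 0 = 4
v(2) = 5 * 2 + 0 = 10
h'(2) = 2 * 10 + 4 * 5
= 20 + 20
= 40

40


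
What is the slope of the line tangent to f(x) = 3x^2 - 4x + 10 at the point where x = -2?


The slope of the tangent line equals f'(x) at the point.
f(x) = 3x^2 - 4x + 10
f'(x) = 6x - 4
At x = -2:
f'(-2) = 6 * (-2) - 4
= -12 - 4
= -16

-16


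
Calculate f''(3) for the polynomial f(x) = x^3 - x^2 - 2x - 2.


First derivative:
f'(x) = 3x^2 - 2x - 2
Second derivative:
f''(x) = 6x - 2
Substitute x = 3:
f''(3) = 6 * 3 - 2
= 18 - 2
= 16

16


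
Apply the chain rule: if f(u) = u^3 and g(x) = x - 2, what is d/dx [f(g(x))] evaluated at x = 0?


Using the chain rule: (f(g(x)))' = f'(g(x)) * g'(x)
First, find g(0):
g(0) = 1 * 0 - 2 = -2
Next, f'(u) = 3u^2
And g'(x) = 1
So f'(g(0)) * g'(0)
= 3 * (-2)^2 * 1
= 3 * 4 * 1
= 12

12


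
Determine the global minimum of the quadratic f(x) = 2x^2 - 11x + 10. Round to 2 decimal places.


For a quadratic f(x) = ax^2 + bx + c with a > 0, the minimum is at the vertex.
Vertex x-coordinate: x = -b/(2a)
x = -(-11) / (2 * 2)
x = 11/4
Substitute back to find the minimum value:
f(11/4) = 2 * (11/4)^2 - 11 * (11/4) + 10
= 121/8 - 121/4 + 10
= -41/8 ≈ -5.13

-5.13


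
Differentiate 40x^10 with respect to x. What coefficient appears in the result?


We apply the power rule: d/dx [ax^n] = a*n * x^(n-1)
d/dx [40x^10]
= 40 * 10 * x^(10-1)
= 400x^9
The coefficient is 400

400


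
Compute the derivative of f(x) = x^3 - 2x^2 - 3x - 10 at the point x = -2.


Differentiate f(x) = x^3 - 2x^2 - 3x - 10 term by term:
f'(x) = 3x^2 - 4x - 3
Substitute x = -2:
f'(-2) = 3 * (-2)^2 - 4 * (-2) - 3
= 12 + 8 - 3
= 17

17


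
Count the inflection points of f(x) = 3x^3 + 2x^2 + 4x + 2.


Inflection points occur where f''(x) = 0 and concavity changes.
f(x) = 3x^3 + 2x^2 + 4x + 2
f'(x) = 9x^2 + 4x + 4
f''(x) = 18x + 4
Set f''(x) = 0:
18x + 4 = 0
x = -4 / 18 = -2/9
Since f''(x) is linear (degree 1), it changes sign at this point.
Therefore there is exactly 1 inflection point.

1


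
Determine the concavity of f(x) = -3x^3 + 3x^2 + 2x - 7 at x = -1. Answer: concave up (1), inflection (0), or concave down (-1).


Concavity is determined by the sign of f''(x).
f(x) = -3x^3 + 3x^2 + 2x - 7
f'(x) = -9x^2 + 6x + 2
f''(x) = -18x + 6
f''(-1) = -18 * (-1) + 6
= 18 + 6
= 24
Since f''(-1) > 0, the function is concave up (1)

1


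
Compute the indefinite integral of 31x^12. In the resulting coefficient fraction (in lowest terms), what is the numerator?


Apply the power rule for integration:
integral of ax^n dx = a/(n+1) * x^(n+1) + C
integral of 31x^12 dx
= 31/13 * x^13 + C
The coefficient in lowest terms is 31/13, and its numerator is 31

31


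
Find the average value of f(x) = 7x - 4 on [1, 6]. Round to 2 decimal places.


Average value = 1/(b-a) * integral from a to b of f(x) dx
First compute the integral of 7x - 4:
F(x) = (7/2)x^2 - 4x
F(6) = 7/2 * 36 - 4 * 6 = 102
F(1) = 7/2 * 1 - 4 * 1 = -1/2
Integral = 102 - (-1/2) = 205/2
Average = (205/2) / (6 - 1) = (205/2) / 5
= 41/2 = 20.50

20.50


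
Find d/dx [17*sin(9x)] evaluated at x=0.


Apply the chain rule to differentiate 17*sin(9x):
d/dx [17*sin(9x)]
= 17 * cos(9x) * d/dx(9x)
= 17 * 9 * cos(9x)
= 153 * cos(9x)
Evaluate at x = 0:
= 153 * cos(0)
= 153 * 1
= 153

153


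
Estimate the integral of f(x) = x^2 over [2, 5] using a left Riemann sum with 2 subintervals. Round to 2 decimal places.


Left Riemann sum uses left endpoints of each subinterval.
Interval: [2, 5], n = 2
dx = (5 - 2) / 2 = 3/2
Left endpoints: [2, 7/2]
f values: [4, 49/4]
Sum = dx * (sum of f values)
= 3/2 * 65/4
= 195/8 ≈ 24.38

24.38


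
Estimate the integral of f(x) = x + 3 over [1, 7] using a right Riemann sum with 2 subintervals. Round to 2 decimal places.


Right Riemann sum uses right endpoints of each subinterval.
Interval: [1, 7], n = 2
dx = (7 - 1) / 2 = 3
Right endpoints: [4, 7]
f values: [7, 10]
Sum = dx * (sum of f values)
= 3 * 17
= 51 = 51.00

51.00


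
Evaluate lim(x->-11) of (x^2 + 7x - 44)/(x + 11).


Direct substitution gives 0/0, so we factor the numerator.
Factor: (x^2 + 7x - 44) = (x + 11)(x - 4)
Cancel the common factor (x + 11):
(x^2 + 7x - 44)/(x + 11) = (x - 4)
Now substitute x = -11:
= (-11) - (4) = -15

-15


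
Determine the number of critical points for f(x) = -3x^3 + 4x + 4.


Find where f'(x) = 0:
f(x) = -3x^3 + 4x + 4
f'(x) = -9x^2 + 4
This is a quadratic in x. Use the discriminant to count real roots.
Discriminant = (0)^2 - 4 * (-9) * 4
= 0 - (-144)
= 144
Since discriminant > 0, f'(x) = 0 has 2 real solutions.
Number of critical points: 2

2


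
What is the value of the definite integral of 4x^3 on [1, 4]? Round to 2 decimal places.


Find the antiderivative of 4x^3:
F(x) = 4/4 * x^4
Apply the Fundamental Theorem of Calculus:
F(4) - F(1)
= 4/4 * 4^4 - 4/4 * 1^4
= 4/4 * (256 - 1)
= 4/4 * 255
= 255 = 255.00

255.00


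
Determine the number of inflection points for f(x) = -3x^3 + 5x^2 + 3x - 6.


Inflection points occur where f''(x) = 0 and concavity changes.
f(x) = -3x^3 + 5x^2 + 3x - 6
f'(x) = -9x^2 + 10x + 3
f''(x) = -18x + 10
Set f''(x) = 0:
-18x + 10 = 0
x = -10 / (-18) = 5/9
Since f''(x) is linear (degree 1), it changes sign at this point.
Therefore there is exactly 1 inflection point.

1


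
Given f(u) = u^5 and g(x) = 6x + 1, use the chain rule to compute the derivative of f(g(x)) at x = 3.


Using the chain rule: (f(g(x)))' = f'(g(x)) * g'(x)
First, find g(3):
g(3) = 6 * 3 + 1 = 19
Next, f'(u) = 5u^4
And g'(x) = 6
So f'(g(3)) * g'(3)
= 5 * 19^4 * 6
= 5 * 130321 * 6
= 3909630

3909630


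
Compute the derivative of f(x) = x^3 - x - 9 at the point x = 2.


Differentiate f(x) = x^3 - x - 9 term by term:
f'(x) = 3x^2 - 1
Substitute x = 2:
f'(2) = 3 * 2^2 + 0 * 2 - 1
= 12 + 0 - 1
= 11

11


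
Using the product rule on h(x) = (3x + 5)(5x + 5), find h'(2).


Let u(x) = 3x + 5 and v(x) = 5x + 5
u'(x) = 3
v'(x) = 5
Product rule: h'(x) = u'(x)*v(x) + u(x)*v'(x)
= 3 * (5x + 5) + (3x + 5) * 5
At x = 2:
u(2) = 3 * 2 + 5 = 11
v(2) = 5 * 2 + 5 = 15
h'(2) = 3 * 15 + 11 * 5
= 45 + 55
= 100

100


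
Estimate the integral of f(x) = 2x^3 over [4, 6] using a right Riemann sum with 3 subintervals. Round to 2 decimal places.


Right Riemann sum uses right endpoints of each subinterval.
Interval: [4, 6], n = 3
dx = (6 - 4) / 3 = 2/3
Right endpoints: [14/3, 16/3, 6]
f values: [5488/27, 8192/27, 432]
Sum = dx * (sum of f values)
= 2/3 * 2816/3
= 5632/9 ≈ 625.78

625.78


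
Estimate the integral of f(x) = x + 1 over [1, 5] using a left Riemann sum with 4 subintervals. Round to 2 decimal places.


Left Riemann sum uses left endpoints of each subinterval.
Interval: [1, 5], n = 4
dx = (5 - 1) / 4 = 1
Left endpoints: [1, 2, 3, 4]
f values: [2, 3, 4, 5]
Sum = dx * (sum of f values)
= 1 * 14
= 14 = 14.00

14.00


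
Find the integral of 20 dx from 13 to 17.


The integral of a constant k over [a, b] equals k * (b - a).
integral from 13 to 17 of 20 dx
= 20 * (17 - 13)
= 20 * 4
= 80

80


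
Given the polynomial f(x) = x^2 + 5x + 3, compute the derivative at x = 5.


Differentiate term by term using power and sum rules:
f(x) = x^2 + 5x + 3
f'(x) = 2x + 5
Substitute x = 5:
f'(5) = 2 * 5 + 5
= 10 + 5
= 15

15


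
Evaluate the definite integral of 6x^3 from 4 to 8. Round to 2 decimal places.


Find the antiderivative of 6x^3:
F(x) = 6/4 * x^4
Apply the Fundamental Theorem of Calculus:
F(8) - F(4)
= 6/4 * 8^4 - 6/4 * 4^4
= 6/4 * (4096 - 256)
= 6/4 * 3840
= 5760 = 5760.00

5760.00


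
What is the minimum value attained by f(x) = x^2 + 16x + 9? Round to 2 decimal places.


For a quadratic f(x) = ax^2 + bx + c with a > 0, the minimum is at the vertex.
Vertex x-coordinate: x = -b/(2a)
x = -(16) / (2 * 1)
x = -16/2 = -8
Substitute back to find the minimum value:
f(-8) = 1 * (-8)^2 + 16 * (-8) + 9
= 64 - 128 + 9
= -55 = -55.00

-55.00


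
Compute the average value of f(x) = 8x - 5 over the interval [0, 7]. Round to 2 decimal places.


Average value = 1/(b-a) * integral from a to b of f(x) dx
First compute the integral of 8x - 5:
F(x) = 4x^2 - 5x
F(7) = 4 * 49 - 5 * 7 = 161
F(0) = 4 * 0 - 5 * 0 = 0
Integral = 161 - 0 = 161
Average = 161 / (7 - 0) = 161 / 7
= 23 = 23.00

23.00


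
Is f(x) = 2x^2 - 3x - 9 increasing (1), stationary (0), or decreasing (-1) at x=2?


Compute f'(x) to determine behavior:
f'(x) = 4x - 3
f'(2) = 4 * 2 - 3
= 8 - 3
= 5
Since f'(2) > 0, the function is increasing (1)

1


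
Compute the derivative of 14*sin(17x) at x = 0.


Apply the chain rule to differentiate 14*sin(17x):
d/dx [14*sin(17x)]
= 14 * cos(17x) * d/dx(17x)
= 14 * 17 * cos(17x)
= 238 * cos(17x)
Evaluate at x = 0:
= 238 * cos(0)
= 238 * 1
= 238

238
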